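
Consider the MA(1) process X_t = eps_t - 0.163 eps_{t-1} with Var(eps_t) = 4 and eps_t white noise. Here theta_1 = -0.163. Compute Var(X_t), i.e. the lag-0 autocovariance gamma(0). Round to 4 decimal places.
\gamma(0) = 4.1063

For an MA(q) process X_t = eps_t + sum_i theta_i eps_{t-i} with
Var(eps_t) = sigma^2, the variance is
  gamma(0) = sigma^2 * (1 + sum_i theta_i^2).
  sum_i theta_i^2 = (-0.163)^2 = 0.026569.
  gamma(0) = 4 * (1 + 0.026569) = 4 * 1.026569 = 4.106276, which rounds to 4.1063.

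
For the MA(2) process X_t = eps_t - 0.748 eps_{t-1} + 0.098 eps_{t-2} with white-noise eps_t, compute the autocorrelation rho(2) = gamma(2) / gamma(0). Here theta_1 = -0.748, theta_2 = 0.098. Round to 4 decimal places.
\rho(2) = 0.0625

For an MA(q) process with theta_0 = 1, the autocovariance is
  gamma(k) = sigma^2 * sum_{i=0..q-k} theta_i * theta_{i+k},
and rho(k) = gamma(k) / gamma(0). Sigma^2 cancels.
  numerator   = (1)*(0.098) = 0.098.
  denominator = (1)^2 + (-0.748)^2 + (0.098)^2 = 1.569108.
  rho(2) = 0.098 / 1.569108 = 0.0625.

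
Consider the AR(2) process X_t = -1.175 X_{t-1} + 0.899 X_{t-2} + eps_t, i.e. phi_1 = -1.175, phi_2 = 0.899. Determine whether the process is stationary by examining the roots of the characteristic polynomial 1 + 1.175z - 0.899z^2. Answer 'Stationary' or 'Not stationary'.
\text{Not stationary}

The AR(p) characteristic polynomial is P(z) = 1 + 1.175z - 0.899z^2.
Stationarity requires all roots to lie outside the unit circle, i.e. |z| > 1 for every root.
Set 1 + (1.175) z + (-0.899) z^2 = 0, i.e. a z^2 + b z + c = 0 with a = -0.899, b = 1.175, c = 1.
Discriminant D = b^2 - 4ac = (1.175)^2 - 4*(-0.899)*1 = 1.380625 - (-3.596) = 4.976625.
D >= 0, so the roots are real: z = (-b +/- sqrt(D)) / (2a) = (-1.175 +/- 2.230835) / (-1.798).
  z_1 = (-1.175 + 2.230835) / (-1.798) = -0.5872,   |z_1| = 0.5872.
  z_2 = (-1.175 - 2.230835) / (-1.798) = 1.8942,   |z_2| = 1.8942.
Moduli of all roots: 0.5872, 1.8942.
All moduli strictly greater than 1? No.
Verdict: Not stationary.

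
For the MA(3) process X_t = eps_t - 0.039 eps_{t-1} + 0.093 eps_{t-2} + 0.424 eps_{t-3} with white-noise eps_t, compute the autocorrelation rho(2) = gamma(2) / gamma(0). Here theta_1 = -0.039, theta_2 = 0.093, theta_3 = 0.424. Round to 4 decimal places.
\rho(2) = 0.0643

For an MA(q) process with theta_0 = 1, the autocovariance is
  gamma(k) = sigma^2 * sum_{i=0..q-k} theta_i * theta_{i+k},
and rho(k) = gamma(k) / gamma(0). Sigma^2 cancels.
  numerator   = (1)*(0.093) + (-0.039)*(0.424) = 0.076464.
  denominator = (1)^2 + (-0.039)^2 + (0.093)^2 + (0.424)^2 = 1.189946.
  rho(2) = 0.076464 / 1.189946 = 0.0643.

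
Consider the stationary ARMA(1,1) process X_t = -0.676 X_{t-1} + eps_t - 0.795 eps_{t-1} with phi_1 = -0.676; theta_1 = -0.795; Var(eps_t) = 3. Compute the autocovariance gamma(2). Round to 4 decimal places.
\gamma(2) = 8.4461

Multiply the model equation by X_{t-k} and take expectations. With theta_0 = psi_0 = 1 and psi_j the MA(infinity) weights, this gives
  gamma(k) - sum_i phi_i gamma(k-i) = c_k,
  c_k = sigma^2 * sum_{j=k..q} theta_j psi_{j-k}   (c_k = 0 for k > q),
using gamma(-m) = gamma(m).
psi-weights needed (psi_j = theta_j + sum_i phi_i psi_{j-i}):
  psi_1 = theta_1 + phi_1 = -0.795 + (-0.676) = -1.471
Right-hand sides:
  c_0 = sigma^2 (1 + theta_1 psi_1) = 3 * (1 + (-0.795)(-1.471)) = 3 * 2.169445 = 6.508335
  c_1 = sigma^2 theta_1 = 3 * (-0.795) = -2.385
  c_2 = 0
Equations for k = 0 and k = 1 (AR order 1):
  gamma(0) = phi_1 gamma(1) + c_0
  gamma(1) = phi_1 gamma(0) + c_1
Substituting the second into the first: gamma(0) (1 - phi_1^2) = c_0 + phi_1 c_1, so
  gamma(0) = (c_0 + phi_1 c_1) / (1 - phi_1^2) = (6.508335 + (-0.676)(-2.385)) / (1 - (-0.676)^2) = 8.120595 / 0.543024 = 14.954394.
  gamma(1) = phi_1 gamma(0) + c_1 = (-0.676)(14.954394) + (-2.385) = -12.494171.
For k = 2 (> q): gamma(2) = phi_1 gamma(1) = (-0.676)(-12.494171) = 8.446059.
Therefore gamma(2) = 8.4461 (to 4 decimal places).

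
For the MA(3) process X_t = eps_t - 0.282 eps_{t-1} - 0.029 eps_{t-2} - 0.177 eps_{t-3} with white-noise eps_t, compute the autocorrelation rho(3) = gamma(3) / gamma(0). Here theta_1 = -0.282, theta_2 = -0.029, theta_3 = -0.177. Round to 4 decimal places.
\rho(3) = -0.1592

For an MA(q) process with theta_0 = 1, the autocovariance is
  gamma(k) = sigma^2 * sum_{i=0..q-k} theta_i * theta_{i+k},
and rho(k) = gamma(k) / gamma(0). Sigma^2 cancels.
  numerator   = (1)*(-0.177) = -0.177.
  denominator = (1)^2 + (-0.282)^2 + (-0.029)^2 + (-0.177)^2 = 1.111694.
  rho(3) = -0.177 / 1.111694 = -0.1592.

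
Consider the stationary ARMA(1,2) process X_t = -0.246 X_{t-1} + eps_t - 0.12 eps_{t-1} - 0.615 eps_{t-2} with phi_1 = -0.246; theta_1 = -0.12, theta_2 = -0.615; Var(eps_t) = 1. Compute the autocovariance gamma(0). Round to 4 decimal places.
\gamma(0) = 1.4273

Multiply the model equation by X_{t-k} and take expectations. With theta_0 = psi_0 = 1 and psi_j the MA(infinity) weights, this gives
  gamma(k) - sum_i phi_i gamma(k-i) = c_k,
  c_k = sigma^2 * sum_{j=k..q} theta_j psi_{j-k}   (c_k = 0 for k > q),
using gamma(-m) = gamma(m).
psi-weights needed (psi_j = theta_j + sum_i phi_i psi_{j-i}):
  psi_1 = theta_1 + phi_1 = -0.12 + (-0.246) = -0.366
  psi_2 = theta_2 + phi_1 psi_1 = -0.615 + (-0.246)(-0.366) = -0.524964
Right-hand sides:
  c_0 = sigma^2 (1 + theta_1 psi_1 + theta_2 psi_2) = 1 * (1 + (-0.12)(-0.366) + (-0.615)(-0.524964)) = 1 * 1.366773 = 1.366773
  c_1 = sigma^2 (theta_1 + theta_2 psi_1) = 1 * (-0.12 + (-0.615)(-0.366)) = 0.10509
  c_2 = sigma^2 theta_2 = 1 * (-0.615) = -0.615
Equations for k = 0 and k = 1 (AR order 1):
  gamma(0) = phi_1 gamma(1) + c_0
  gamma(1) = phi_1 gamma(0) + c_1
Substituting the second into the first: gamma(0) (1 - phi_1^2) = c_0 + phi_1 c_1, so
  gamma(0) = (c_0 + phi_1 c_1) / (1 - phi_1^2) = (1.366773 + (-0.246)(0.10509)) / (1 - (-0.246)^2) = 1.340921 / 0.939484 = 1.427295.
Therefore gamma(0) = 1.4273 (to 4 decimal places).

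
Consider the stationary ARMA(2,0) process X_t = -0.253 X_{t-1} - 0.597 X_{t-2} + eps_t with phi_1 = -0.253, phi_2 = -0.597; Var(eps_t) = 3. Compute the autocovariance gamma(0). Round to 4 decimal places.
\gamma(0) = 4.7813

Multiply the model equation by X_{t-k} and take expectations. With theta_0 = psi_0 = 1 and psi_j the MA(infinity) weights, this gives
  gamma(k) - sum_i phi_i gamma(k-i) = c_k,
  c_k = sigma^2 * sum_{j=k..q} theta_j psi_{j-k}   (c_k = 0 for k > q),
using gamma(-m) = gamma(m).
Pure AR (q = 0): c_0 = sigma^2 = 3, c_k = 0 for k >= 1.
Equations for k = 0, 1, 2 (AR order 2, c_2 = 0):
  (E0) gamma(0) = phi_1 gamma(1) + phi_2 gamma(2) + c_0
  (E1) gamma(1) = phi_1 gamma(0) + phi_2 gamma(1) + c_1
  (E2) gamma(2) = phi_1 gamma(1) + phi_2 gamma(0)
From (E1): gamma(1) = A gamma(0) + B with
  A = phi_1 / (1 - phi_2) = -0.253 / 1.597 = -0.158422,   B = c_1 / (1 - phi_2) = 0 / 1.597 = 0.
Insert (E2) into (E0): gamma(0) (1 - phi_2^2) = phi_1 (1 + phi_2) gamma(1) + c_0.
  phi_1 (1 + phi_2) = (-0.253)(0.403) = -0.101959,   1 - phi_2^2 = 0.643591.
Replace gamma(1) by A gamma(0) + B and collect gamma(0):
  gamma(0) [0.643591 - (-0.101959)(-0.158422)] = c_0 = 3
  gamma(0) * 0.627438 = 3
  gamma(0) = 3 / 0.627438 = 4.781346.
Therefore gamma(0) = 4.7813 (to 4 decimal places).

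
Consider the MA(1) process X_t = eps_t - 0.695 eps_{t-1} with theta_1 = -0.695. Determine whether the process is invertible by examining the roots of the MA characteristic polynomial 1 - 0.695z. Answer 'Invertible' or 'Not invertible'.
\text{Invertible}

The MA(q) characteristic polynomial is P(z) = 1 - 0.695z.
Invertibility requires all roots to lie outside the unit circle, i.e. |z| > 1 for every root.
This is linear in z: 1 + (-0.695) z = 0  =>  z = -1/(-0.695) = 1.438849,  |z| = 1.438849.
Moduli of all roots: 1.4388.
All moduli strictly greater than 1? Yes.
Verdict: Invertible.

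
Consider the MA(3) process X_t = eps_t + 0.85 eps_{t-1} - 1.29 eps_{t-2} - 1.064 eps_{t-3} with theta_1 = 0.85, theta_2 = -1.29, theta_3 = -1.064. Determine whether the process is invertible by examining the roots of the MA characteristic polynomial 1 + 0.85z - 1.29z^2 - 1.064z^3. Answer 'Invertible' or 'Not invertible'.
\text{Not invertible}

The MA(q) characteristic polynomial is P(z) = 1 + 0.85z - 1.29z^2 - 1.064z^3.
Invertibility requires all roots to lie outside the unit circle, i.e. |z| > 1 for every root.
Degree 3: look for a simple real root z0 first, then factor out (1 - z/z0) and solve the remaining quadratic.
Testing z0 = -1.25: P(-1.25) = 1 + (0.85)(-1.25) + (-1.29)(-1.25)^2 + (-1.064)(-1.25)^3
  = 1 + (-1.0625) + (-2.015625) + (2.078125) = 0.  So z_0 = -1.25 is a root, |z_0| = 1.25.
Divide out the factor (1 + 0.8 z) = (1 - z/z0) (since 1/z0 = -0.8):
  P(z) = (1 + 0.8 z)(1 + (0.05) z + (-1.33) z^2)
  [check: z-coef 0.05 - (-0.8) = 0.85; z^2-coef -1.33 - (-0.8)(0.05) = -1.29; z^3-coef -(-0.8)(-1.33) = -1.064.]
Remaining roots from the quadratic factor 1 + (0.05) z + (-1.33) z^2:
  Set 1 + (0.05) z + (-1.33) z^2 = 0, i.e. a z^2 + b z + c = 0 with a = -1.33, b = 0.05, c = 1.
  Discriminant D = b^2 - 4ac = (0.05)^2 - 4*(-1.33)*1 = 0.0025 - (-5.32) = 5.3225.
  D >= 0, so the roots are real: z = (-b +/- sqrt(D)) / (2a) = (-0.05 +/- 2.307054) / (-2.66).
    z_1 = (-0.05 + 2.307054) / (-2.66) = -0.8485,   |z_1| = 0.8485.
    z_2 = (-0.05 - 2.307054) / (-2.66) = 0.8861,   |z_2| = 0.8861.
Moduli of all roots: 1.2500, 0.8485, 0.8861.
All moduli strictly greater than 1? No.
Verdict: Not invertible.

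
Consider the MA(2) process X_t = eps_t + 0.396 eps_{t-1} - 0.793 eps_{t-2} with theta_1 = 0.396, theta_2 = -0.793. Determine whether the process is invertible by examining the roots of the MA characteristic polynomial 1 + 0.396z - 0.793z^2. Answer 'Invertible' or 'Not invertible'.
\text{Not invertible}

The MA(q) characteristic polynomial is P(z) = 1 + 0.396z - 0.793z^2.
Invertibility requires all roots to lie outside the unit circle, i.e. |z| > 1 for every root.
Set 1 + (0.396) z + (-0.793) z^2 = 0, i.e. a z^2 + b z + c = 0 with a = -0.793, b = 0.396, c = 1.
Discriminant D = b^2 - 4ac = (0.396)^2 - 4*(-0.793)*1 = 0.156816 - (-3.172) = 3.328816.
D >= 0, so the roots are real: z = (-b +/- sqrt(D)) / (2a) = (-0.396 +/- 1.824504) / (-1.586).
  z_1 = (-0.396 + 1.824504) / (-1.586) = -0.9007,   |z_1| = 0.9007.
  z_2 = (-0.396 - 1.824504) / (-1.586) = 1.4001,   |z_2| = 1.4001.
Moduli of all roots: 0.9007, 1.4001.
All moduli strictly greater than 1? No.
Verdict: Not invertible.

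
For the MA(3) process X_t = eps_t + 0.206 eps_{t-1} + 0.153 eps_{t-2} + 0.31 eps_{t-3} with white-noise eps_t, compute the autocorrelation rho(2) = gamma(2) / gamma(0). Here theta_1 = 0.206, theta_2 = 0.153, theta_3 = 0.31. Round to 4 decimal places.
\rho(2) = 0.1866

For an MA(q) process with theta_0 = 1, the autocovariance is
  gamma(k) = sigma^2 * sum_{i=0..q-k} theta_i * theta_{i+k},
and rho(k) = gamma(k) / gamma(0). Sigma^2 cancels.
  numerator   = (1)*(0.153) + (0.206)*(0.31) = 0.21686.
  denominator = (1)^2 + (0.206)^2 + (0.153)^2 + (0.31)^2 = 1.161945.
  rho(2) = 0.21686 / 1.161945 = 0.1866.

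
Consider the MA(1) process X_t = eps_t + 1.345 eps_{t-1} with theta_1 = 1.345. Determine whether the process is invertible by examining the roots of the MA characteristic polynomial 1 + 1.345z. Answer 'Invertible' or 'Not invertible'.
\text{Not invertible}

The MA(q) characteristic polynomial is P(z) = 1 + 1.345z.
Invertibility requires all roots to lie outside the unit circle, i.e. |z| > 1 for every root.
This is linear in z: 1 + (1.345) z = 0  =>  z = -1/(1.345) = -0.743494,  |z| = 0.743494.
Moduli of all roots: 0.7435.
All moduli strictly greater than 1? No.
Verdict: Not invertible.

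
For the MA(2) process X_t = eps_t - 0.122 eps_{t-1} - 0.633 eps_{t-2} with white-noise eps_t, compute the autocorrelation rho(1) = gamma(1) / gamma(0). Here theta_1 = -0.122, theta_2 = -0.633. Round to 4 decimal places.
\rho(1) = -0.0316

For an MA(q) process with theta_0 = 1, the autocovariance is
  gamma(k) = sigma^2 * sum_{i=0..q-k} theta_i * theta_{i+k},
and rho(k) = gamma(k) / gamma(0). Sigma^2 cancels.
  numerator   = (1)*(-0.122) + (-0.122)*(-0.633) = -0.044774.
  denominator = (1)^2 + (-0.122)^2 + (-0.633)^2 = 1.415573.
  rho(1) = -0.044774 / 1.415573 = -0.0316.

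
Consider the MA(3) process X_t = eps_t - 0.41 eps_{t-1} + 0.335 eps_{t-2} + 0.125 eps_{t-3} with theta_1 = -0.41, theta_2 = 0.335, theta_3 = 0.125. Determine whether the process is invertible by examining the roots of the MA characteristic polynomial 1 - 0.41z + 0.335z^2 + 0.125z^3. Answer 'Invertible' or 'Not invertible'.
\text{Invertible}

The MA(q) characteristic polynomial is P(z) = 1 - 0.41z + 0.335z^2 + 0.125z^3.
Invertibility requires all roots to lie outside the unit circle, i.e. |z| > 1 for every root.
Degree 3: look for a simple real root z0 first, then factor out (1 - z/z0) and solve the remaining quadratic.
Testing z0 = -4: P(-4) = 1 + (-0.41)(-4) + (0.335)(-4)^2 + (0.125)(-4)^3
  = 1 + (1.64) + (5.36) + (-8) = 0.  So z_0 = -4 is a root, |z_0| = 4.
Divide out the factor (1 + 0.25 z) = (1 - z/z0) (since 1/z0 = -0.25):
  P(z) = (1 + 0.25 z)(1 + (-0.66) z + (0.5) z^2)
  [check: z-coef -0.66 - (-0.25) = -0.41; z^2-coef 0.5 - (-0.25)(-0.66) = 0.335; z^3-coef -(-0.25)(0.5) = 0.125.]
Remaining roots from the quadratic factor 1 + (-0.66) z + (0.5) z^2:
  Set 1 + (-0.66) z + (0.5) z^2 = 0, i.e. a z^2 + b z + c = 0 with a = 0.5, b = -0.66, c = 1.
  Discriminant D = b^2 - 4ac = (-0.66)^2 - 4*(0.5)*1 = 0.4356 - (2) = -1.5644.
  D < 0, so the roots are the complex-conjugate pair z = (-b +/- i sqrt(-D)) / (2a) = 0.66 +/- 1.2508i.
  For a conjugate pair |z|^2 = z * conj(z) = (product of roots) = c/a = 1/(0.5) = 2, so |z| = sqrt(2) = 1.4142 for both roots.
Moduli of all roots: 4.0000, 1.4142, 1.4142.
All moduli strictly greater than 1? Yes.
Verdict: Invertible.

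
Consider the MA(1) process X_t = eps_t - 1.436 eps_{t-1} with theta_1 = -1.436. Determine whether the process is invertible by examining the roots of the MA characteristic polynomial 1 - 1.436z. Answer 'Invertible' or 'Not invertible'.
\text{Not invertible}

The MA(q) characteristic polynomial is P(z) = 1 - 1.436z.
Invertibility requires all roots to lie outside the unit circle, i.e. |z| > 1 for every root.
This is linear in z: 1 + (-1.436) z = 0  =>  z = -1/(-1.436) = 0.696379,  |z| = 0.696379.
Moduli of all roots: 0.6964.
All moduli strictly greater than 1? No.
Verdict: Not invertible.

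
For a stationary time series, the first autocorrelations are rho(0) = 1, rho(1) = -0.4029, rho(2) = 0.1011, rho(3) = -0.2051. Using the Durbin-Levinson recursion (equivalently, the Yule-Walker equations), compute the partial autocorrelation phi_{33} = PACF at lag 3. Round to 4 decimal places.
\phi_{33} = -0.2290

The PACF at lag k is phi_{kk}, the last component of the solution
to the Yule-Walker system G_k phi = r_k where
  (G_k)_{ij} = rho(|i - j|), (r_k)_i = rho(i), i,j = 1..k.
Equivalently, Durbin-Levinson gives phi_{kk} iteratively:
  phi_{11} = rho(1)
  phi_{kk} = [rho(k) - sum_{j=1..k-1} phi_{k-1,j} rho(k-j)]
            / [1 - sum_{j=1..k-1} phi_{k-1,j} rho(j)],
  phi_{k,j} = phi_{k-1,j} - phi_{kk} phi_{k-1,k-j},  j = 1..k-1.
Step k = 1:
  phi_11 = rho(1) = -0.4029.
Step k = 2:
  phi_22 = [rho(2) - phi_11 rho(1)] / [1 - phi_11 rho(1)] = [0.1011 - (-0.4029)(-0.4029)] / [1 - (-0.4029)(-0.4029)]
         = -0.06122841 / 0.83767159 = -0.073094.
  Update: phi_21 = phi_11 - phi_22 phi_11 = -0.4029 - (-0.073094)(-0.4029) = -0.432349.
Step k = 3:
  phi_33 = [rho(3) - phi_21 rho(2) - phi_22 rho(1)] / [1 - phi_21 rho(1) - phi_22 rho(2)]
    numerator   = -0.2051 - (-0.432349)(0.1011) - (-0.073094)(-0.4029) = -0.19083888
    denominator = 1 - (-0.432349)(-0.4029) - (-0.073094)(0.1011) = 0.83319619
  phi_33 = -0.19083888 / 0.83319619 = -0.229.
Therefore phi_{33} = -0.2290.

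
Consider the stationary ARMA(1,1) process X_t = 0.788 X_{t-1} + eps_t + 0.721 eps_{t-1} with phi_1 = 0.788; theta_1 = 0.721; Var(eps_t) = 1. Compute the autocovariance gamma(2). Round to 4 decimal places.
\gamma(2) = 4.9193

Multiply the model equation by X_{t-k} and take expectations. With theta_0 = psi_0 = 1 and psi_j the MA(infinity) weights, this gives
  gamma(k) - sum_i phi_i gamma(k-i) = c_k,
  c_k = sigma^2 * sum_{j=k..q} theta_j psi_{j-k}   (c_k = 0 for k > q),
using gamma(-m) = gamma(m).
psi-weights needed (psi_j = theta_j + sum_i phi_i psi_{j-i}):
  psi_1 = theta_1 + phi_1 = 0.721 + (0.788) = 1.509
Right-hand sides:
  c_0 = sigma^2 (1 + theta_1 psi_1) = 1 * (1 + (0.721)(1.509)) = 1 * 2.087989 = 2.087989
  c_1 = sigma^2 theta_1 = 1 * (0.721) = 0.721
  c_2 = 0
Equations for k = 0 and k = 1 (AR order 1):
  gamma(0) = phi_1 gamma(1) + c_0
  gamma(1) = phi_1 gamma(0) + c_1
Substituting the second into the first: gamma(0) (1 - phi_1^2) = c_0 + phi_1 c_1, so
  gamma(0) = (c_0 + phi_1 c_1) / (1 - phi_1^2) = (2.087989 + (0.788)(0.721)) / (1 - (0.788)^2) = 2.656137 / 0.379056 = 7.007242.
  gamma(1) = phi_1 gamma(0) + c_1 = (0.788)(7.007242) + (0.721) = 6.242706.
For k = 2 (> q): gamma(2) = phi_1 gamma(1) = (0.788)(6.242706) = 4.919253.
Therefore gamma(2) = 4.9193 (to 4 decimal places).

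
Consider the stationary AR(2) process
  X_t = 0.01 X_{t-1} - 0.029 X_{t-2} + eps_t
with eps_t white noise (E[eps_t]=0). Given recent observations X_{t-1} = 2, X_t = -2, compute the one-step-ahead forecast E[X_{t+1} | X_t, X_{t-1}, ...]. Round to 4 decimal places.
E[X_{t+1} \mid \mathcal F_t] = -0.0780

For an AR(p) model X_t = c + sum_i phi_i X_{t-i} + eps_t, the
one-step-ahead conditional mean is
  E[X_{t+1} | X_t, ...] = c + sum_i phi_i X_{t+1-i}.
Substitute known values:
  E[X_{t+1} | ...] = (0.01) * (-2) + (-0.029) * (2)
                   = -0.0780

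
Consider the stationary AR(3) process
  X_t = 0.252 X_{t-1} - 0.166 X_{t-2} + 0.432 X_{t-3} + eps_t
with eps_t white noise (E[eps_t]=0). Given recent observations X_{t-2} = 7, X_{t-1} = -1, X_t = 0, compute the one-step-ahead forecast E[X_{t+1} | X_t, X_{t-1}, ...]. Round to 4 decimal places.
E[X_{t+1} \mid \mathcal F_t] = 3.1900

For an AR(p) model X_t = c + sum_i phi_i X_{t-i} + eps_t, the
one-step-ahead conditional mean is
  E[X_{t+1} | X_t, ...] = c + sum_i phi_i X_{t+1-i}.
Substitute known values:
  E[X_{t+1} | ...] = (0.252) * (0) + (-0.166) * (-1) + (0.432) * (7)
                   = 3.1900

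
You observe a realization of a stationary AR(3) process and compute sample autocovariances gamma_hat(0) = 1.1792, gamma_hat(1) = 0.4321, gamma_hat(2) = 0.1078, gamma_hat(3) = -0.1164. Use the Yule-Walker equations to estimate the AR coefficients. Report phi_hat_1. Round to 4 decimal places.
\hat\phi_{1} = 0.3779

The Yule-Walker equations for an AR(p) process read, in matrix form,
  Gamma_p phi = r_p,   with   (Gamma_p)_{ij} = gamma(|i - j|),
                       (r_p)_i = gamma(i),   i,j = 1..p.
Substitute the sample gammas (Toeplitz matrix and right-hand side of size 3):
  Gamma_p = [[1.1792, 0.4321, 0.1078], [0.4321, 1.1792, 0.4321], [0.1078, 0.4321, 1.1792]]
  r_p     = [0.4321, 0.1078, -0.1164]
Written out (R1..R3):
  (R1) 1.1792 phi_1 + 0.4321 phi_2 + 0.1078 phi_3 = 0.4321
  (R2) 0.4321 phi_1 + 1.1792 phi_2 + 0.4321 phi_3 = 0.1078
  (R3) 0.1078 phi_1 + 0.4321 phi_2 + 1.1792 phi_3 = -0.1164
Gaussian elimination:
  R2 <- R2 - (0.4321/1.1792) R1 = R2 - (0.366435) R1:  1.020863 phi_2 + 0.392598 phi_3 = -0.050537
  R3 <- R3 - (0.1078/1.1792) R1 = R3 - (0.091418) R1:  0.392598 phi_2 + 1.169345 phi_3 = -0.155902
  R3 <- R3 - (0.392598/1.020863) R2 = R3 - (0.384575) R2:  1.018362 phi_3 = -0.136467
Back-substitution:
  phi_hat_3 = -0.136467 / 1.018362 = -0.134006
  phi_hat_2 = (-0.050537 - (0.392598)(-0.134006)) / 1.020863 = 0.002032
  phi_hat_1 = (0.4321 - (0.4321)(0.002032) - (0.1078)(-0.134006)) / 1.1792 = 0.377941
So phi_hat = [0.3779, 0.0020, -0.1340].
Therefore phi_hat_1 = 0.3779.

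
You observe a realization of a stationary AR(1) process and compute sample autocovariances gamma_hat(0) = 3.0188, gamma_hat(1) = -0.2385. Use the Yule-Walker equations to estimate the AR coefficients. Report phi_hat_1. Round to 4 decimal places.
\hat\phi_{1} = -0.0790

The Yule-Walker equations for an AR(p) process read, in matrix form,
  Gamma_p phi = r_p,   with   (Gamma_p)_{ij} = gamma(|i - j|),
                       (r_p)_i = gamma(i),   i,j = 1..p.
Substitute the sample gammas (Toeplitz matrix and right-hand side of size 1):
  Gamma_p = [[3.0188]]
  r_p     = [-0.2385]
With p = 1 this is the single equation gamma(0) phi_1 = gamma(1):
  phi_hat_1 = gamma(1) / gamma(0) = -0.2385 / 3.0188 = -0.0790.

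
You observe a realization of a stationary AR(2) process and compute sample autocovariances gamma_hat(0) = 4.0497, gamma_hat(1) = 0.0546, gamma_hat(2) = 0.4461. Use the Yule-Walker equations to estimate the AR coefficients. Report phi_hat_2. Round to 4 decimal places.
\hat\phi_{2} = 0.1100

The Yule-Walker equations for an AR(p) process read, in matrix form,
  Gamma_p phi = r_p,   with   (Gamma_p)_{ij} = gamma(|i - j|),
                       (r_p)_i = gamma(i),   i,j = 1..p.
Substitute the sample gammas (Toeplitz matrix and right-hand side of size 2):
  Gamma_p = [[4.0497, 0.0546], [0.0546, 4.0497]]
  r_p     = [0.0546, 0.4461]
Written out:
  4.0497 phi_1 + 0.0546 phi_2 = 0.0546
  0.0546 phi_1 + 4.0497 phi_2 = 0.4461
Solve by Cramer's rule:
  det = gamma(0)^2 - gamma(1)^2 = (4.0497)^2 - (0.0546)^2 = 16.40007009 - 0.00298116 = 16.39708893
  phi_hat_1 = [gamma(1) gamma(0) - gamma(1) gamma(2)] / det = [(0.0546)(4.0497) - (0.0546)(0.4461)] / 16.39708893 = 0.19675656 / 16.39708893 = 0.012
  phi_hat_2 = [gamma(0) gamma(2) - gamma(1)^2] / det = [(4.0497)(0.4461) - (0.0546)^2] / 16.39708893 = 1.80359001 / 16.39708893 = 0.11
So phi_hat = [0.0120, 0.1100].
Therefore phi_hat_2 = 0.1100.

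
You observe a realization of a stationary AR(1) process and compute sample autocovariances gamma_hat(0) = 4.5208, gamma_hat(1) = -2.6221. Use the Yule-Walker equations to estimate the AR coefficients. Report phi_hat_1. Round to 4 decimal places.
\hat\phi_{1} = -0.5800

The Yule-Walker equations for an AR(p) process read, in matrix form,
  Gamma_p phi = r_p,   with   (Gamma_p)_{ij} = gamma(|i - j|),
                       (r_p)_i = gamma(i),   i,j = 1..p.
Substitute the sample gammas (Toeplitz matrix and right-hand side of size 1):
  Gamma_p = [[4.5208]]
  r_p     = [-2.6221]
With p = 1 this is the single equation gamma(0) phi_1 = gamma(1):
  phi_hat_1 = gamma(1) / gamma(0) = -2.6221 / 4.5208 = -0.5800.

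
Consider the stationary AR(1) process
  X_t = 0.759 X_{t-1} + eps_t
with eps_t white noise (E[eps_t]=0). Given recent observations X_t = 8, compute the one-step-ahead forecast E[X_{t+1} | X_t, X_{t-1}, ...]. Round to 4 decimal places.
E[X_{t+1} \mid \mathcal F_t] = 6.0720

For an AR(p) model X_t = c + sum_i phi_i X_{t-i} + eps_t, the
one-step-ahead conditional mean is
  E[X_{t+1} | X_t, ...] = c + sum_i phi_i X_{t+1-i}.
Substitute known values:
  E[X_{t+1} | ...] = (0.759) * (8)
                   = 6.0720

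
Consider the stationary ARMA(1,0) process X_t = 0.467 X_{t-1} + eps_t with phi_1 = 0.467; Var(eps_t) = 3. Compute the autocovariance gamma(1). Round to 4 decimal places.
\gamma(1) = 1.7918

Multiply the model equation by X_{t-k} and take expectations. With theta_0 = psi_0 = 1 and psi_j the MA(infinity) weights, this gives
  gamma(k) - sum_i phi_i gamma(k-i) = c_k,
  c_k = sigma^2 * sum_{j=k..q} theta_j psi_{j-k}   (c_k = 0 for k > q),
using gamma(-m) = gamma(m).
Pure AR (q = 0): c_0 = sigma^2 = 3, c_k = 0 for k >= 1.
Equations for k = 0 and k = 1 (AR order 1):
  gamma(0) = phi_1 gamma(1) + c_0
  gamma(1) = phi_1 gamma(0) + c_1
Substituting the second into the first: gamma(0) (1 - phi_1^2) = c_0 + phi_1 c_1, so
  gamma(0) = c_0 / (1 - phi_1^2) = 3 / (1 - (0.467)^2) = 3 / 0.781911 = 3.836754.
  gamma(1) = phi_1 gamma(0) = (0.467)(3.836754) = 1.791764.
Therefore gamma(1) = 1.7918 (to 4 decimal places).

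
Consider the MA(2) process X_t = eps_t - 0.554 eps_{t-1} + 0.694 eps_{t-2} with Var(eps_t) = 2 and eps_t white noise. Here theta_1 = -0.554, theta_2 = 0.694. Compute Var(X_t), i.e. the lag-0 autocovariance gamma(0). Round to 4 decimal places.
\gamma(0) = 3.5771

For an MA(q) process X_t = eps_t + sum_i theta_i eps_{t-i} with
Var(eps_t) = sigma^2, the variance is
  gamma(0) = sigma^2 * (1 + sum_i theta_i^2).
  sum_i theta_i^2 = (-0.554)^2 + (0.694)^2 = 0.306916 + 0.481636 = 0.788552.
  gamma(0) = 2 * (1 + 0.788552) = 2 * 1.788552 = 3.577104, which rounds to 3.5771.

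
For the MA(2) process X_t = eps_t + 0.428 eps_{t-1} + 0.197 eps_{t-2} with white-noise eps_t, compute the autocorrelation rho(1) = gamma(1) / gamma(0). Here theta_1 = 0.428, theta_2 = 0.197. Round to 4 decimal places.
\rho(1) = 0.4192

For an MA(q) process with theta_0 = 1, the autocovariance is
  gamma(k) = sigma^2 * sum_{i=0..q-k} theta_i * theta_{i+k},
and rho(k) = gamma(k) / gamma(0). Sigma^2 cancels.
  numerator   = (1)*(0.428) + (0.428)*(0.197) = 0.512316.
  denominator = (1)^2 + (0.428)^2 + (0.197)^2 = 1.221993.
  rho(1) = 0.512316 / 1.221993 = 0.4192.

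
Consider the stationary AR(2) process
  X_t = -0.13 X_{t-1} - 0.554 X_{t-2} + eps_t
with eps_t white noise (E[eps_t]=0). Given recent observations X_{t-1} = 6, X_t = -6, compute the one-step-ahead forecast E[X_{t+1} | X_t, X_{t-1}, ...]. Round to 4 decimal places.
E[X_{t+1} \mid \mathcal F_t] = -2.5440

For an AR(p) model X_t = c + sum_i phi_i X_{t-i} + eps_t, the
one-step-ahead conditional mean is
  E[X_{t+1} | X_t, ...] = c + sum_i phi_i X_{t+1-i}.
Substitute known values:
  E[X_{t+1} | ...] = (-0.13) * (-6) + (-0.554) * (6)
                   = -2.5440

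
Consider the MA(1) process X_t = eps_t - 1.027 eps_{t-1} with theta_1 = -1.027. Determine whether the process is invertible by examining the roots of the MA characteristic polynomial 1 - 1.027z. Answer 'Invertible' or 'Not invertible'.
\text{Not invertible}

The MA(q) characteristic polynomial is P(z) = 1 - 1.027z.
Invertibility requires all roots to lie outside the unit circle, i.e. |z| > 1 for every root.
This is linear in z: 1 + (-1.027) z = 0  =>  z = -1/(-1.027) = 0.97371,  |z| = 0.97371.
Moduli of all roots: 0.9737.
All moduli strictly greater than 1? No.
Verdict: Not invertible.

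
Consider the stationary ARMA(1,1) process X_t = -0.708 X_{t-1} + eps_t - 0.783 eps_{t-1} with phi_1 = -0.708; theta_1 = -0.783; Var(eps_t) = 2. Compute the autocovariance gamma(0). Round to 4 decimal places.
\gamma(0) = 10.9149

Multiply the model equation by X_{t-k} and take expectations. With theta_0 = psi_0 = 1 and psi_j the MA(infinity) weights, this gives
  gamma(k) - sum_i phi_i gamma(k-i) = c_k,
  c_k = sigma^2 * sum_{j=k..q} theta_j psi_{j-k}   (c_k = 0 for k > q),
using gamma(-m) = gamma(m).
psi-weights needed (psi_j = theta_j + sum_i phi_i psi_{j-i}):
  psi_1 = theta_1 + phi_1 = -0.783 + (-0.708) = -1.491
Right-hand sides:
  c_0 = sigma^2 (1 + theta_1 psi_1) = 2 * (1 + (-0.783)(-1.491)) = 2 * 2.167453 = 4.334906
  c_1 = sigma^2 theta_1 = 2 * (-0.783) = -1.566
  c_2 = 0
Equations for k = 0 and k = 1 (AR order 1):
  gamma(0) = phi_1 gamma(1) + c_0
  gamma(1) = phi_1 gamma(0) + c_1
Substituting the second into the first: gamma(0) (1 - phi_1^2) = c_0 + phi_1 c_1, so
  gamma(0) = (c_0 + phi_1 c_1) / (1 - phi_1^2) = (4.334906 + (-0.708)(-1.566)) / (1 - (-0.708)^2) = 5.443634 / 0.498736 = 10.914861.
Therefore gamma(0) = 10.9149 (to 4 decimal places).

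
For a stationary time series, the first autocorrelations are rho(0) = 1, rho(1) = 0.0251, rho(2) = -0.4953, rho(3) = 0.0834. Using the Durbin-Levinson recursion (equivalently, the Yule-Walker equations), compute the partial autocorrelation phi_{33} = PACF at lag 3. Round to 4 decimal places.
\phi_{33} = 0.1519

The PACF at lag k is phi_{kk}, the last component of the solution
to the Yule-Walker system G_k phi = r_k where
  (G_k)_{ij} = rho(|i - j|), (r_k)_i = rho(i), i,j = 1..k.
Equivalently, Durbin-Levinson gives phi_{kk} iteratively:
  phi_{11} = rho(1)
  phi_{kk} = [rho(k) - sum_{j=1..k-1} phi_{k-1,j} rho(k-j)]
            / [1 - sum_{j=1..k-1} phi_{k-1,j} rho(j)],
  phi_{k,j} = phi_{k-1,j} - phi_{kk} phi_{k-1,k-j},  j = 1..k-1.
Step k = 1:
  phi_11 = rho(1) = 0.0251.
Step k = 2:
  phi_22 = [rho(2) - phi_11 rho(1)] / [1 - phi_11 rho(1)] = [-0.4953 - (0.0251)(0.0251)] / [1 - (0.0251)(0.0251)]
         = -0.49593001 / 0.99936999 = -0.496243.
  Update: phi_21 = phi_11 - phi_22 phi_11 = 0.0251 - (-0.496243)(0.0251) = 0.037556.
Step k = 3:
  phi_33 = [rho(3) - phi_21 rho(2) - phi_22 rho(1)] / [1 - phi_21 rho(1) - phi_22 rho(2)]
    numerator   = 0.0834 - (0.037556)(-0.4953) - (-0.496243)(0.0251) = 0.11445702
    denominator = 1 - (0.037556)(0.0251) - (-0.496243)(-0.4953) = 0.75326837
  phi_33 = 0.11445702 / 0.75326837 = 0.1519.
Therefore phi_{33} = 0.1519.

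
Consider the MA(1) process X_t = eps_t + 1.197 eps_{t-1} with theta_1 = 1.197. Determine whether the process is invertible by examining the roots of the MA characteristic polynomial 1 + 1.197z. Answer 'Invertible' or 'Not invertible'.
\text{Not invertible}

The MA(q) characteristic polynomial is P(z) = 1 + 1.197z.
Invertibility requires all roots to lie outside the unit circle, i.e. |z| > 1 for every root.
This is linear in z: 1 + (1.197) z = 0  =>  z = -1/(1.197) = -0.835422,  |z| = 0.835422.
Moduli of all roots: 0.8354.
All moduli strictly greater than 1? No.
Verdict: Not invertible.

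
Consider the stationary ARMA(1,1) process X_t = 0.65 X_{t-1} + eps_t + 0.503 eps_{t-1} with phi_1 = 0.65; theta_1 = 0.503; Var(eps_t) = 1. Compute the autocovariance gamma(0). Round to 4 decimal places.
\gamma(0) = 3.3020

Multiply the model equation by X_{t-k} and take expectations. With theta_0 = psi_0 = 1 and psi_j the MA(infinity) weights, this gives
  gamma(k) - sum_i phi_i gamma(k-i) = c_k,
  c_k = sigma^2 * sum_{j=k..q} theta_j psi_{j-k}   (c_k = 0 for k > q),
using gamma(-m) = gamma(m).
psi-weights needed (psi_j = theta_j + sum_i phi_i psi_{j-i}):
  psi_1 = theta_1 + phi_1 = 0.503 + (0.65) = 1.153
Right-hand sides:
  c_0 = sigma^2 (1 + theta_1 psi_1) = 1 * (1 + (0.503)(1.153)) = 1 * 1.579959 = 1.579959
  c_1 = sigma^2 theta_1 = 1 * (0.503) = 0.503
  c_2 = 0
Equations for k = 0 and k = 1 (AR order 1):
  gamma(0) = phi_1 gamma(1) + c_0
  gamma(1) = phi_1 gamma(0) + c_1
Substituting the second into the first: gamma(0) (1 - phi_1^2) = c_0 + phi_1 c_1, so
  gamma(0) = (c_0 + phi_1 c_1) / (1 - phi_1^2) = (1.579959 + (0.65)(0.503)) / (1 - (0.65)^2) = 1.906909 / 0.5775 = 3.302007.
Therefore gamma(0) = 3.3020 (to 4 decimal places).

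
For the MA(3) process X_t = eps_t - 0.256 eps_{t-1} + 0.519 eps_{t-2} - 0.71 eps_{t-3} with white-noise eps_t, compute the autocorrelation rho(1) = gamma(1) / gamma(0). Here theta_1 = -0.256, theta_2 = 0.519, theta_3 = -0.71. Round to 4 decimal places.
\rho(1) = -0.4118

For an MA(q) process with theta_0 = 1, the autocovariance is
  gamma(k) = sigma^2 * sum_{i=0..q-k} theta_i * theta_{i+k},
and rho(k) = gamma(k) / gamma(0). Sigma^2 cancels.
  numerator   = (1)*(-0.256) + (-0.256)*(0.519) + (0.519)*(-0.71) = -0.757354.
  denominator = (1)^2 + (-0.256)^2 + (0.519)^2 + (-0.71)^2 = 1.838997.
  rho(1) = -0.757354 / 1.838997 = -0.4118.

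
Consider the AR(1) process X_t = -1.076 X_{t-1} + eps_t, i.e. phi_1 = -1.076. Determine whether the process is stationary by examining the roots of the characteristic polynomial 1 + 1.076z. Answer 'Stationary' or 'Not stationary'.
\text{Not stationary}

The AR(p) characteristic polynomial is P(z) = 1 + 1.076z.
Stationarity requires all roots to lie outside the unit circle, i.e. |z| > 1 for every root.
This is linear in z: 1 + (1.076) z = 0  =>  z = -1/(1.076) = -0.929368,  |z| = 0.929368.
Moduli of all roots: 0.9294.
All moduli strictly greater than 1? No.
Verdict: Not stationary.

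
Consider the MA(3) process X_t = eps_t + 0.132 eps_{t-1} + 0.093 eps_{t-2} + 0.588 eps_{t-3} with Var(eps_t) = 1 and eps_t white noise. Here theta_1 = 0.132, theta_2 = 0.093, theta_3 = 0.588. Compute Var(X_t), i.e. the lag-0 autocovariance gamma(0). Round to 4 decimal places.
\gamma(0) = 1.3718

For an MA(q) process X_t = eps_t + sum_i theta_i eps_{t-i} with
Var(eps_t) = sigma^2, the variance is
  gamma(0) = sigma^2 * (1 + sum_i theta_i^2).
  sum_i theta_i^2 = (0.132)^2 + (0.093)^2 + (0.588)^2 = 0.017424 + 0.008649 + 0.345744 = 0.371817.
  gamma(0) = 1 * (1 + 0.371817) = 1 * 1.371817 = 1.371817, which rounds to 1.3718.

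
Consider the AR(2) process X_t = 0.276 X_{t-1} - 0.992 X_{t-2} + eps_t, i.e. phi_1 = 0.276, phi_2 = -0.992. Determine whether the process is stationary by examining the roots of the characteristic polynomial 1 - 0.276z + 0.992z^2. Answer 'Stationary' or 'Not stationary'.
\text{Stationary}

The AR(p) characteristic polynomial is P(z) = 1 - 0.276z + 0.992z^2.
Stationarity requires all roots to lie outside the unit circle, i.e. |z| > 1 for every root.
Set 1 + (-0.276) z + (0.992) z^2 = 0, i.e. a z^2 + b z + c = 0 with a = 0.992, b = -0.276, c = 1.
Discriminant D = b^2 - 4ac = (-0.276)^2 - 4*(0.992)*1 = 0.076176 - (3.968) = -3.891824.
D < 0, so the roots are the complex-conjugate pair z = (-b +/- i sqrt(-D)) / (2a) = 0.1391 +/- 0.9943i.
For a conjugate pair |z|^2 = z * conj(z) = (product of roots) = c/a = 1/(0.992) = 1.008065, so |z| = sqrt(1.008065) = 1.004 for both roots.
Moduli of all roots: 1.0040, 1.0040.
All moduli strictly greater than 1? Yes.
Verdict: Stationary.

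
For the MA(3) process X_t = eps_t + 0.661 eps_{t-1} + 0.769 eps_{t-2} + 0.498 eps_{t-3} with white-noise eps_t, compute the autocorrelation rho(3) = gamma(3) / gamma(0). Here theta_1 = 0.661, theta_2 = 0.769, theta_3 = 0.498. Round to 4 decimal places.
\rho(3) = 0.2188

For an MA(q) process with theta_0 = 1, the autocovariance is
  gamma(k) = sigma^2 * sum_{i=0..q-k} theta_i * theta_{i+k},
and rho(k) = gamma(k) / gamma(0). Sigma^2 cancels.
  numerator   = (1)*(0.498) = 0.498.
  denominator = (1)^2 + (0.661)^2 + (0.769)^2 + (0.498)^2 = 2.276286.
  rho(3) = 0.498 / 2.276286 = 0.2188.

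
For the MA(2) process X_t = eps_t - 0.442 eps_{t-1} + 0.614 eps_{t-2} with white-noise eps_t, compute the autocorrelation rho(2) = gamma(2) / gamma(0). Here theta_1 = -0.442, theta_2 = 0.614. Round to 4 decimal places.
\rho(2) = 0.3905

For an MA(q) process with theta_0 = 1, the autocovariance is
  gamma(k) = sigma^2 * sum_{i=0..q-k} theta_i * theta_{i+k},
and rho(k) = gamma(k) / gamma(0). Sigma^2 cancels.
  numerator   = (1)*(0.614) = 0.614.
  denominator = (1)^2 + (-0.442)^2 + (0.614)^2 = 1.57236.
  rho(2) = 0.614 / 1.57236 = 0.3905.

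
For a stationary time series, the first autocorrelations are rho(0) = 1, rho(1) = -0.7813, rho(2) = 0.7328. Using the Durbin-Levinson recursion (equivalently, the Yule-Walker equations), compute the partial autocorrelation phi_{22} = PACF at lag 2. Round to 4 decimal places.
\phi_{22} = 0.3141

The PACF at lag k is phi_{kk}, the last component of the solution
to the Yule-Walker system G_k phi = r_k where
  (G_k)_{ij} = rho(|i - j|), (r_k)_i = rho(i), i,j = 1..k.
Equivalently, Durbin-Levinson gives phi_{kk} iteratively:
  phi_{11} = rho(1)
  phi_{kk} = [rho(k) - sum_{j=1..k-1} phi_{k-1,j} rho(k-j)]
            / [1 - sum_{j=1..k-1} phi_{k-1,j} rho(j)],
  phi_{k,j} = phi_{k-1,j} - phi_{kk} phi_{k-1,k-j},  j = 1..k-1.
Step k = 1:
  phi_11 = rho(1) = -0.7813.
Step k = 2:
  phi_22 = [rho(2) - phi_11 rho(1)] / [1 - phi_11 rho(1)] = [0.7328 - (-0.7813)(-0.7813)] / [1 - (-0.7813)(-0.7813)]
         = 0.12237031 / 0.38957031 = 0.3141.
Therefore phi_{22} = 0.3141.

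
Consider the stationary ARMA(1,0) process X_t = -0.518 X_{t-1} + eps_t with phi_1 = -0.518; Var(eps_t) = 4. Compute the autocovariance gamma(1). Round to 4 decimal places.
\gamma(1) = -2.8319

Multiply the model equation by X_{t-k} and take expectations. With theta_0 = psi_0 = 1 and psi_j the MA(infinity) weights, this gives
  gamma(k) - sum_i phi_i gamma(k-i) = c_k,
  c_k = sigma^2 * sum_{j=k..q} theta_j psi_{j-k}   (c_k = 0 for k > q),
using gamma(-m) = gamma(m).
Pure AR (q = 0): c_0 = sigma^2 = 4, c_k = 0 for k >= 1.
Equations for k = 0 and k = 1 (AR order 1):
  gamma(0) = phi_1 gamma(1) + c_0
  gamma(1) = phi_1 gamma(0) + c_1
Substituting the second into the first: gamma(0) (1 - phi_1^2) = c_0 + phi_1 c_1, so
  gamma(0) = c_0 / (1 - phi_1^2) = 4 / (1 - (-0.518)^2) = 4 / 0.731676 = 5.466901.
  gamma(1) = phi_1 gamma(0) = (-0.518)(5.466901) = -2.831855.
Therefore gamma(1) = -2.8319 (to 4 decimal places).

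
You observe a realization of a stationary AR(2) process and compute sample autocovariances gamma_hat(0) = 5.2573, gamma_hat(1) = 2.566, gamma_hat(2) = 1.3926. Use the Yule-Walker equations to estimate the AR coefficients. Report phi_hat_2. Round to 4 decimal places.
\hat\phi_{2} = 0.0350

The Yule-Walker equations for an AR(p) process read, in matrix form,
  Gamma_p phi = r_p,   with   (Gamma_p)_{ij} = gamma(|i - j|),
                       (r_p)_i = gamma(i),   i,j = 1..p.
Substitute the sample gammas (Toeplitz matrix and right-hand side of size 2):
  Gamma_p = [[5.2573, 2.566], [2.566, 5.2573]]
  r_p     = [2.566, 1.3926]
Written out:
  5.2573 phi_1 + 2.566 phi_2 = 2.566
  2.566 phi_1 + 5.2573 phi_2 = 1.3926
Solve by Cramer's rule:
  det = gamma(0)^2 - gamma(1)^2 = (5.2573)^2 - (2.566)^2 = 27.63920329 - 6.584356 = 21.05484729
  phi_hat_1 = [gamma(1) gamma(0) - gamma(1) gamma(2)] / det = [(2.566)(5.2573) - (2.566)(1.3926)] / 21.05484729 = 9.9168202 / 21.05484729 = 0.471
  phi_hat_2 = [gamma(0) gamma(2) - gamma(1)^2] / det = [(5.2573)(1.3926) - (2.566)^2] / 21.05484729 = 0.73695998 / 21.05484729 = 0.035
So phi_hat = [0.4710, 0.0350].
Therefore phi_hat_2 = 0.0350.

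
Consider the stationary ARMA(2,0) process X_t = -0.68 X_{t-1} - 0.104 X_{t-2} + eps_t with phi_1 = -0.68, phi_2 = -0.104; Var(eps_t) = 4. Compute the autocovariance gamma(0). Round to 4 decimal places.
\gamma(0) = 6.5157

Multiply the model equation by X_{t-k} and take expectations. With theta_0 = psi_0 = 1 and psi_j the MA(infinity) weights, this gives
  gamma(k) - sum_i phi_i gamma(k-i) = c_k,
  c_k = sigma^2 * sum_{j=k..q} theta_j psi_{j-k}   (c_k = 0 for k > q),
using gamma(-m) = gamma(m).
Pure AR (q = 0): c_0 = sigma^2 = 4, c_k = 0 for k >= 1.
Equations for k = 0, 1, 2 (AR order 2, c_2 = 0):
  (E0) gamma(0) = phi_1 gamma(1) + phi_2 gamma(2) + c_0
  (E1) gamma(1) = phi_1 gamma(0) + phi_2 gamma(1) + c_1
  (E2) gamma(2) = phi_1 gamma(1) + phi_2 gamma(0)
From (E1): gamma(1) = A gamma(0) + B with
  A = phi_1 / (1 - phi_2) = -0.68 / 1.104 = -0.615942,   B = c_1 / (1 - phi_2) = 0 / 1.104 = 0.
Insert (E2) into (E0): gamma(0) (1 - phi_2^2) = phi_1 (1 + phi_2) gamma(1) + c_0.
  phi_1 (1 + phi_2) = (-0.68)(0.896) = -0.60928,   1 - phi_2^2 = 0.989184.
Replace gamma(1) by A gamma(0) + B and collect gamma(0):
  gamma(0) [0.989184 - (-0.60928)(-0.615942)] = c_0 = 4
  gamma(0) * 0.613903 = 4
  gamma(0) = 4 / 0.613903 = 6.515689.
Therefore gamma(0) = 6.5157 (to 4 decimal places).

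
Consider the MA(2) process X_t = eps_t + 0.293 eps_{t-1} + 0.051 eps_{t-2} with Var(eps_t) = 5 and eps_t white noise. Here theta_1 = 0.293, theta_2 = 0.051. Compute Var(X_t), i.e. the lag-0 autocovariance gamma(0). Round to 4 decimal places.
\gamma(0) = 5.4423

For an MA(q) process X_t = eps_t + sum_i theta_i eps_{t-i} with
Var(eps_t) = sigma^2, the variance is
  gamma(0) = sigma^2 * (1 + sum_i theta_i^2).
  sum_i theta_i^2 = (0.293)^2 + (0.051)^2 = 0.085849 + 0.002601 = 0.08845.
  gamma(0) = 5 * (1 + 0.08845) = 5 * 1.08845 = 5.44225, which rounds to 5.4423.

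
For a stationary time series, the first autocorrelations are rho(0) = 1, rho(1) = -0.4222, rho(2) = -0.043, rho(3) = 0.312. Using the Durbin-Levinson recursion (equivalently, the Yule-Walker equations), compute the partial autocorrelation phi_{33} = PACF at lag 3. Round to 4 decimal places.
\phi_{33} = 0.2300

The PACF at lag k is phi_{kk}, the last component of the solution
to the Yule-Walker system G_k phi = r_k where
  (G_k)_{ij} = rho(|i - j|), (r_k)_i = rho(i), i,j = 1..k.
Equivalently, Durbin-Levinson gives phi_{kk} iteratively:
  phi_{11} = rho(1)
  phi_{kk} = [rho(k) - sum_{j=1..k-1} phi_{k-1,j} rho(k-j)]
            / [1 - sum_{j=1..k-1} phi_{k-1,j} rho(j)],
  phi_{k,j} = phi_{k-1,j} - phi_{kk} phi_{k-1,k-j},  j = 1..k-1.
Step k = 1:
  phi_11 = rho(1) = -0.4222.
Step k = 2:
  phi_22 = [rho(2) - phi_11 rho(1)] / [1 - phi_11 rho(1)] = [-0.043 - (-0.4222)(-0.4222)] / [1 - (-0.4222)(-0.4222)]
         = -0.22125284 / 0.82174716 = -0.269247.
  Update: phi_21 = phi_11 - phi_22 phi_11 = -0.4222 - (-0.269247)(-0.4222) = -0.535876.
Step k = 3:
  phi_33 = [rho(3) - phi_21 rho(2) - phi_22 rho(1)] / [1 - phi_21 rho(1) - phi_22 rho(2)]
    numerator   = 0.312 - (-0.535876)(-0.043) - (-0.269247)(-0.4222) = 0.17528131
    denominator = 1 - (-0.535876)(-0.4222) - (-0.269247)(-0.043) = 0.76217553
  phi_33 = 0.17528131 / 0.76217553 = 0.23.
Therefore phi_{33} = 0.2300.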